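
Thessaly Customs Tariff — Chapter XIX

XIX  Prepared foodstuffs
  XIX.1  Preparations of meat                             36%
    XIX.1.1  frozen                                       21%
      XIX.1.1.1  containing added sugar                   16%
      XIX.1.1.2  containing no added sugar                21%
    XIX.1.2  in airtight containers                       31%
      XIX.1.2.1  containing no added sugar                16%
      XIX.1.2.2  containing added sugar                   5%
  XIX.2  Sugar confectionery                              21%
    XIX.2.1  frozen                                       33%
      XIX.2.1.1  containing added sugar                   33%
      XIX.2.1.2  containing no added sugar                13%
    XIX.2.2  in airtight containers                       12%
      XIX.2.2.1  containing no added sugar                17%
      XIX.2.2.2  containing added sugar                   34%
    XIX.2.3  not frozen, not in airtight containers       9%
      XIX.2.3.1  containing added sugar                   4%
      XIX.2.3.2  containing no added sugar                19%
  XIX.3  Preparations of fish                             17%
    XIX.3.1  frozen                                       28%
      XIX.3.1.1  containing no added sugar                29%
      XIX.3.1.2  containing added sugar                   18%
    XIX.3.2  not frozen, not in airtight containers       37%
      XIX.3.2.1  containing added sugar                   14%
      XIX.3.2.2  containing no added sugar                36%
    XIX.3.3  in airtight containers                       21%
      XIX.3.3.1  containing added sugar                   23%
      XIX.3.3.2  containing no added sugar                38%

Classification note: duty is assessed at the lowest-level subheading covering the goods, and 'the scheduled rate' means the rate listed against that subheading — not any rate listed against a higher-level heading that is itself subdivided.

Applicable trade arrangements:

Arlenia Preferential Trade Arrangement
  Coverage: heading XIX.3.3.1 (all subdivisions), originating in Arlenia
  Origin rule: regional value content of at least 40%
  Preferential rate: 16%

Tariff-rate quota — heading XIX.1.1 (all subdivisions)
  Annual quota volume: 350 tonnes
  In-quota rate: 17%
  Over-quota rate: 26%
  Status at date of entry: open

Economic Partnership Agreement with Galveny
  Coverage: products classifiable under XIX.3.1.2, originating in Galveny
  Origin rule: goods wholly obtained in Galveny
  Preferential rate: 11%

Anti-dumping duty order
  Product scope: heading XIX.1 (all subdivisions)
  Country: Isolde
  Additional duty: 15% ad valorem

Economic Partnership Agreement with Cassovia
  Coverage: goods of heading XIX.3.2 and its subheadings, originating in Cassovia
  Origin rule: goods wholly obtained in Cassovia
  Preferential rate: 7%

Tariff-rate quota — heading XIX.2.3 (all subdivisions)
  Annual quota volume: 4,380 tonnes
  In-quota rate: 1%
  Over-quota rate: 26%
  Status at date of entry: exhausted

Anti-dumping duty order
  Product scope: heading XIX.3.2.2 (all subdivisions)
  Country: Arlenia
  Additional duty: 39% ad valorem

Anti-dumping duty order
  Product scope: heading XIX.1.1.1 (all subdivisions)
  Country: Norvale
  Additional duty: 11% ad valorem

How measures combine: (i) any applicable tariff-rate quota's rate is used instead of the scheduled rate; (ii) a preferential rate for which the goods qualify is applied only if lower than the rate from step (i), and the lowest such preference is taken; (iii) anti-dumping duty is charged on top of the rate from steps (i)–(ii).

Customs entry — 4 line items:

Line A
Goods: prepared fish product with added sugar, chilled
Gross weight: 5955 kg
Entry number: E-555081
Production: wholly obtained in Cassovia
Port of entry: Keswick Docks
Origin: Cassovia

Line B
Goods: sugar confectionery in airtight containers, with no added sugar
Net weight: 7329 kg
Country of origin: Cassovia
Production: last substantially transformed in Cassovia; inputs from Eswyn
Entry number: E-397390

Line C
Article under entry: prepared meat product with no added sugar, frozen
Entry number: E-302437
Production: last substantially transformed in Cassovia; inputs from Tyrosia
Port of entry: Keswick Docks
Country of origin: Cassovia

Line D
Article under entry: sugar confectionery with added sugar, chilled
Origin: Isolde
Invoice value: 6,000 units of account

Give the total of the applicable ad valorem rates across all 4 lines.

67%

Line A: prepared fish product → XIX.3; chilled → XIX.3.2; with added sugar → XIX.3.2.1. Scheduled 14%. Cassovia agreement on XIX.3.2: wholly obtained → 7% available; preferential 7%. → 7%.
Line B: sugar confectionery → XIX.2; in airtight containers → XIX.2.2; with no added sugar → XIX.2.2.1. Scheduled 17%. Cassovia agreement on XIX.3.2: XIX.2.2.1 not covered. → 17%.
Line C: prepared meat product → XIX.1; frozen → XIX.1.1; with no added sugar → XIX.1.1.2. Scheduled 21%. quota on XIX.1.1 open → in-quota 17%; Cassovia agreement on XIX.3.2: XIX.1.1.2 not covered. → 17%.
Line D: sugar confectionery → XIX.2; chilled → XIX.2.3; with added sugar → XIX.2.3.1. Scheduled 4%. quota on XIX.2.3 exhausted → over-quota 26%. → 26%.
Sum: 7% + 17% + 17% + 26% = 67%.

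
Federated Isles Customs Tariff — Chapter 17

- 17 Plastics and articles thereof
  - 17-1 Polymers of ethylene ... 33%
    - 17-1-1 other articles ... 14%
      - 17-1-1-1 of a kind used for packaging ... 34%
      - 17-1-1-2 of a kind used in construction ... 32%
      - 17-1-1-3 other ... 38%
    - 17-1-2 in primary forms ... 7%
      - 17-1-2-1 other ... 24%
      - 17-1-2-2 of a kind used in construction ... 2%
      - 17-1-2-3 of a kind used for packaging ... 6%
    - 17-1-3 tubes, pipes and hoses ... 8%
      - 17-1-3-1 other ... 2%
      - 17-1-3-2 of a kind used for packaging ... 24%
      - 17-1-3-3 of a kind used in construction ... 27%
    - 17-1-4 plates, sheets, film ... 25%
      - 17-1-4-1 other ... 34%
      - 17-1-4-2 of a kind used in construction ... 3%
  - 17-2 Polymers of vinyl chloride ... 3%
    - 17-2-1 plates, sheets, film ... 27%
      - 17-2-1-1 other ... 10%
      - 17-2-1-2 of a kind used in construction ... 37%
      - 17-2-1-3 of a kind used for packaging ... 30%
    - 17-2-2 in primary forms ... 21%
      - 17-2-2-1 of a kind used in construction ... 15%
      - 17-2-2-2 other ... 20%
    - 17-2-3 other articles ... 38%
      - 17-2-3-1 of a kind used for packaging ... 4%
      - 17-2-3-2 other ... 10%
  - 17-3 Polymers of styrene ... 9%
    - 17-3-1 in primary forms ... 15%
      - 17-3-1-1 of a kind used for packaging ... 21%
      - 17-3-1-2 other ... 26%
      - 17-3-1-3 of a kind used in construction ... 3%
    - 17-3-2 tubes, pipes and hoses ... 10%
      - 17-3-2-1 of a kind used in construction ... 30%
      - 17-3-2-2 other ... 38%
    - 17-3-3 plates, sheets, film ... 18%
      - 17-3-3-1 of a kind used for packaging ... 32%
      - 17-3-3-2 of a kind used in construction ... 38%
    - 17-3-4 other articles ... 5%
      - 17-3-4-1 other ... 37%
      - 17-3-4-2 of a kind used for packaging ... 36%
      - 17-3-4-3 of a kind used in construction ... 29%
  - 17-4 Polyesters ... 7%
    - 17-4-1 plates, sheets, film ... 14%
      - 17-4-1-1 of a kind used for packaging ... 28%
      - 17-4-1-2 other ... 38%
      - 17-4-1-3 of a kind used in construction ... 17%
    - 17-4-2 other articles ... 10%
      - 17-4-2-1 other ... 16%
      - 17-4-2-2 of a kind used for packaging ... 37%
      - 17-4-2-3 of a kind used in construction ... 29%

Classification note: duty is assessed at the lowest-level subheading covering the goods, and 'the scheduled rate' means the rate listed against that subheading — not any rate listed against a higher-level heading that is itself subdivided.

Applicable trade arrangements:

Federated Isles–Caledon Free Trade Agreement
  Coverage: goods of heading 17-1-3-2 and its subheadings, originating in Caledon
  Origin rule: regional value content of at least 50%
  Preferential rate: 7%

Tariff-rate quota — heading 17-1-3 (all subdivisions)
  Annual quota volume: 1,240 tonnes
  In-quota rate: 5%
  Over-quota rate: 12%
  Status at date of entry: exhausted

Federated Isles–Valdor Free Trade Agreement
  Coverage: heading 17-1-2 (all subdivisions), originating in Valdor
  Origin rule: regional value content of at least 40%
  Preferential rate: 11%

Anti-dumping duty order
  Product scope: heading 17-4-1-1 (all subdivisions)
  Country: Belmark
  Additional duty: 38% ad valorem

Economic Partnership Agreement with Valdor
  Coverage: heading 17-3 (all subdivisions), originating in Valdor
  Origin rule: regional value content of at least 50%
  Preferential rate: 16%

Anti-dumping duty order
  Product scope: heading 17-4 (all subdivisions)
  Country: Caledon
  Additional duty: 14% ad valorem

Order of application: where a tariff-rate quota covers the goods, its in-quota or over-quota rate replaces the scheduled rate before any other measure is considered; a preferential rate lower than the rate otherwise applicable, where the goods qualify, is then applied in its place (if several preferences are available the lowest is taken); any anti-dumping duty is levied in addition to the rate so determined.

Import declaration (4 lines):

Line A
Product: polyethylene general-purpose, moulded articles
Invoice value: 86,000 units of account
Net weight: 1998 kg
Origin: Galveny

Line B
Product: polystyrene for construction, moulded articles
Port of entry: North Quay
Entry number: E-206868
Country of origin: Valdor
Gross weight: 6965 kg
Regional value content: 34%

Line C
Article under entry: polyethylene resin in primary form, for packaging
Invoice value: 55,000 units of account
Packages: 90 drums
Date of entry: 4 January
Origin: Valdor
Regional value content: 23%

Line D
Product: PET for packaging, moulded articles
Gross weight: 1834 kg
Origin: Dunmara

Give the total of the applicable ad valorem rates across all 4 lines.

Line A: polyethylene → 17-1; moulded articles → 17-1-1; general-purpose → 17-1-1-3. Scheduled 38%. No special measure applies. → 38%.
Line B: polystyrene → 17-3; moulded articles → 17-3-4; for construction → 17-3-4-3. Scheduled 29%. Valdor agreement on 17-1-2: 17-3-4-3 not covered; Valdor agreement on 17-3: RVC < 50%. → 29%.
Line C: polyethylene → 17-1; resin in primary form → 17-1-2; for packaging → 17-1-2-3. Scheduled 6%. Valdor agreement on 17-1-2: RVC < 40%; Valdor agreement on 17-3: 17-1-2-3 not covered. → 6%.
Line D: PET → 17-4; moulded articles → 17-4-2; for packaging → 17-4-2-2. Scheduled 37%. No special measure applies. → 37%.
Sum: 38% + 29% + 6% + 37% = 110%.

110%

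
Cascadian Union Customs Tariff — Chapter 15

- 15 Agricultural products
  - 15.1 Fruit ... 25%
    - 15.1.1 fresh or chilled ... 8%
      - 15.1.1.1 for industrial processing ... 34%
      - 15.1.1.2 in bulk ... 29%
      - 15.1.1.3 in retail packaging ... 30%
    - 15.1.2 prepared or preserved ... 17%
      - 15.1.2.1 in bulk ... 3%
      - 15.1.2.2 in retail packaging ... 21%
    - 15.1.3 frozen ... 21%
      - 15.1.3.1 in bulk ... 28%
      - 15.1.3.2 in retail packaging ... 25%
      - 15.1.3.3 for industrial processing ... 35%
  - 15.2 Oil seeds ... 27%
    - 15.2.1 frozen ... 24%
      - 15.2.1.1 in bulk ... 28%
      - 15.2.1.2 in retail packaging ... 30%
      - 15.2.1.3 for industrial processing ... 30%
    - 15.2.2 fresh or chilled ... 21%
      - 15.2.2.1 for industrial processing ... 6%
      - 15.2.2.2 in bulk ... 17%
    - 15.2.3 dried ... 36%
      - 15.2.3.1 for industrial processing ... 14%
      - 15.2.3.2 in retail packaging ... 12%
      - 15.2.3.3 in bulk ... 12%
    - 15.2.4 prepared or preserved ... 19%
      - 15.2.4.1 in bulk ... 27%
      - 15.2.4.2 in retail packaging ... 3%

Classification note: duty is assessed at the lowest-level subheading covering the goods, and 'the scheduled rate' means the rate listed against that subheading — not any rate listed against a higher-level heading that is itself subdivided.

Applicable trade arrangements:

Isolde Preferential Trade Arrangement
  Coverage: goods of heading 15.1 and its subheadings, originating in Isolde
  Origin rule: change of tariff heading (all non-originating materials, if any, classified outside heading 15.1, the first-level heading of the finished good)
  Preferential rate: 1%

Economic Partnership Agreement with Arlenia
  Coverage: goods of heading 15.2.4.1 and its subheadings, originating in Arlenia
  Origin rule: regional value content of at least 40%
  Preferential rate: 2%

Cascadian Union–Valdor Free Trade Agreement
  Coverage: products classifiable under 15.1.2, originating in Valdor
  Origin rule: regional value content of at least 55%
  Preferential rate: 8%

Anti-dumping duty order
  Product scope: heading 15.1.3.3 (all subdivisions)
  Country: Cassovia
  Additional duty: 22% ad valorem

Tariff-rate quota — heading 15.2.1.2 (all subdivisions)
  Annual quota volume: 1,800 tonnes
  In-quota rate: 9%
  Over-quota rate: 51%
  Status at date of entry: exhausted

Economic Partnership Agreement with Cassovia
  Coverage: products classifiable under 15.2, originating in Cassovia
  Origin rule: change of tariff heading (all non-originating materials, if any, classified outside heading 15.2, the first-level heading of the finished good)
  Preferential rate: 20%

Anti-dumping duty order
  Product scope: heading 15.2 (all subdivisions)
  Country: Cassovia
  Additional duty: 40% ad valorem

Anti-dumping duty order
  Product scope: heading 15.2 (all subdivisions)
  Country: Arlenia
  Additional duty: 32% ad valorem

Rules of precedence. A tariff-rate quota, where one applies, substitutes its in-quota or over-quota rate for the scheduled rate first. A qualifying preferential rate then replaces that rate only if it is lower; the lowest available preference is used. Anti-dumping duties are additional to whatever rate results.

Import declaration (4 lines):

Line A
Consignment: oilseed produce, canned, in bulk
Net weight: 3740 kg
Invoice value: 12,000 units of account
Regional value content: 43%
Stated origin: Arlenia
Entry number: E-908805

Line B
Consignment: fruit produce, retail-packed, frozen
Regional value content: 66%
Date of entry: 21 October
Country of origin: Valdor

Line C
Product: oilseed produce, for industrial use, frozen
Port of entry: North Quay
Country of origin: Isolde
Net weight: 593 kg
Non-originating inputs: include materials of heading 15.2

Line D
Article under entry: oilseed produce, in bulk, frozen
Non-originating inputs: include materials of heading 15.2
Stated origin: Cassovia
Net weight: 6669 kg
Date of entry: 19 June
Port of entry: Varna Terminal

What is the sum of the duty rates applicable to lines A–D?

Line A: oilseed → 15.2; canned → 15.2.4; in bulk → 15.2.4.1. Scheduled 27%. Arlenia agreement on 15.2.4.1: RVC ≥ 40% → 2% available; preferential 2%; anti-dumping (Arlenia, 15.2): +32%; total 2% + 32% = 34%. → 34%.
Line B: fruit → 15.1; frozen → 15.1.3; retail-packed → 15.1.3.2. Scheduled 25%. Valdor agreement on 15.1.2: 15.1.3.2 not covered. → 25%.
Line C: oilseed → 15.2; frozen → 15.2.1; for industrial use → 15.2.1.3. Scheduled 30%. Isolde agreement on 15.1: 15.2.1.3 not covered. → 30%.
Line D: oilseed → 15.2; frozen → 15.2.1; in bulk → 15.2.1.1. Scheduled 28%. Cassovia agreement on 15.2: CTH not met; anti-dumping (Cassovia, 15.2): +40%; total 28% + 40% = 68%. → 68%.
Sum: 34% + 25% + 30% + 68% = 157%.

157%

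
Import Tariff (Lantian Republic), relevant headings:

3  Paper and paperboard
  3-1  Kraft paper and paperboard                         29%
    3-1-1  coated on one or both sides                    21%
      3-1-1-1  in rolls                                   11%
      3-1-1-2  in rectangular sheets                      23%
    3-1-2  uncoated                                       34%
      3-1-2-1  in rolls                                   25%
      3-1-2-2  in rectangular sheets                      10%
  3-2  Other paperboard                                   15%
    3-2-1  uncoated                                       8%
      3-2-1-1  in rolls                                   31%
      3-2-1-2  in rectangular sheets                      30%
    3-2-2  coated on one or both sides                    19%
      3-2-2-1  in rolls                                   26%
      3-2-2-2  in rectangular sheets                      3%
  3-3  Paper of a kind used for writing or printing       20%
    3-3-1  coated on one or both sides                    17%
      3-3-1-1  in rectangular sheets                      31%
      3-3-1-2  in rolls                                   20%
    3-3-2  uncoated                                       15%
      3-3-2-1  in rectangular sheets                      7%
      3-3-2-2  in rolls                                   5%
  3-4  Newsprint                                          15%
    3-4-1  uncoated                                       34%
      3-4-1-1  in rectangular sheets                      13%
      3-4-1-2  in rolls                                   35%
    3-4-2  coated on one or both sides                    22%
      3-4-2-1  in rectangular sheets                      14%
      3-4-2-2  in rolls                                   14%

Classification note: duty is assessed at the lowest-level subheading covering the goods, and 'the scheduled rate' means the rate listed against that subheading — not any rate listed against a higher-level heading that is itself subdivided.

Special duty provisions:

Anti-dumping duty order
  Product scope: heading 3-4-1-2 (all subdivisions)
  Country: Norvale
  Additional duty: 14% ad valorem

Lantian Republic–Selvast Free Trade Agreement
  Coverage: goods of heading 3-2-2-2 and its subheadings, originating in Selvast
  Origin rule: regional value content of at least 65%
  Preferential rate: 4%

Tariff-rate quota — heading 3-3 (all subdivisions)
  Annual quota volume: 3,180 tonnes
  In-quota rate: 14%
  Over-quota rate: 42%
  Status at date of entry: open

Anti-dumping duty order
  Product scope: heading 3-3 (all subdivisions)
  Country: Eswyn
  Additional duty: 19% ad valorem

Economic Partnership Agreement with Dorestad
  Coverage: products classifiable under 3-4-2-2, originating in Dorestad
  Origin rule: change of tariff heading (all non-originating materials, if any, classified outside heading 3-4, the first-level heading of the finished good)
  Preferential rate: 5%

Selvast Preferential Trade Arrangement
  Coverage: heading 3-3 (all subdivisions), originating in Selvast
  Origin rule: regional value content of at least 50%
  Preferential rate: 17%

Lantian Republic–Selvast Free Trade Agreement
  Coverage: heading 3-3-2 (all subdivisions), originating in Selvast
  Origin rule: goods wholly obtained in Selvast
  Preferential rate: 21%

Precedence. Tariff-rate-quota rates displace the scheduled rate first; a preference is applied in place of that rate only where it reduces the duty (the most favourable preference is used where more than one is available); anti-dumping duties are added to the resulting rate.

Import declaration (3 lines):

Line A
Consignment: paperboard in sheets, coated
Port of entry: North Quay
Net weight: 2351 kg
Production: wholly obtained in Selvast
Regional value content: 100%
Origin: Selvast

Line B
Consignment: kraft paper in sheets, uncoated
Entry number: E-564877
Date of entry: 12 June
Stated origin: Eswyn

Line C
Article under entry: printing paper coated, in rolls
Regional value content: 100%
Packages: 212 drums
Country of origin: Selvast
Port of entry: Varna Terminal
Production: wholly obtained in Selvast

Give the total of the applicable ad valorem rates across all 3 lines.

Line A: paperboard → 3-2; coated → 3-2-2; in sheets → 3-2-2-2. Scheduled 3%. Selvast agreement on 3-2-2-2: RVC ≥ 65% → 4% available; Selvast agreement on 3-3: 3-2-2-2 not covered; Selvast agreement on 3-3-2: 3-2-2-2 not covered; preference 4% not lower than 3% → no reduction. → 3%.
Line B: kraft paper → 3-1; uncoated → 3-1-2; in sheets → 3-1-2-2. Scheduled 10%. No special measure applies. → 10%.
Line C: printing paper → 3-3; coated → 3-3-1; in rolls → 3-3-1-2. Scheduled 20%. quota on 3-3 open → in-quota 14%; Selvast agreement on 3-2-2-2: 3-3-1-2 not covered; Selvast agreement on 3-3: RVC ≥ 50% → 17% available; Selvast agreement on 3-3-2: 3-3-1-2 not covered; preference 17% not lower than 14% → no reduction. → 14%.
Sum: 3% + 10% + 14% = 27%.

27%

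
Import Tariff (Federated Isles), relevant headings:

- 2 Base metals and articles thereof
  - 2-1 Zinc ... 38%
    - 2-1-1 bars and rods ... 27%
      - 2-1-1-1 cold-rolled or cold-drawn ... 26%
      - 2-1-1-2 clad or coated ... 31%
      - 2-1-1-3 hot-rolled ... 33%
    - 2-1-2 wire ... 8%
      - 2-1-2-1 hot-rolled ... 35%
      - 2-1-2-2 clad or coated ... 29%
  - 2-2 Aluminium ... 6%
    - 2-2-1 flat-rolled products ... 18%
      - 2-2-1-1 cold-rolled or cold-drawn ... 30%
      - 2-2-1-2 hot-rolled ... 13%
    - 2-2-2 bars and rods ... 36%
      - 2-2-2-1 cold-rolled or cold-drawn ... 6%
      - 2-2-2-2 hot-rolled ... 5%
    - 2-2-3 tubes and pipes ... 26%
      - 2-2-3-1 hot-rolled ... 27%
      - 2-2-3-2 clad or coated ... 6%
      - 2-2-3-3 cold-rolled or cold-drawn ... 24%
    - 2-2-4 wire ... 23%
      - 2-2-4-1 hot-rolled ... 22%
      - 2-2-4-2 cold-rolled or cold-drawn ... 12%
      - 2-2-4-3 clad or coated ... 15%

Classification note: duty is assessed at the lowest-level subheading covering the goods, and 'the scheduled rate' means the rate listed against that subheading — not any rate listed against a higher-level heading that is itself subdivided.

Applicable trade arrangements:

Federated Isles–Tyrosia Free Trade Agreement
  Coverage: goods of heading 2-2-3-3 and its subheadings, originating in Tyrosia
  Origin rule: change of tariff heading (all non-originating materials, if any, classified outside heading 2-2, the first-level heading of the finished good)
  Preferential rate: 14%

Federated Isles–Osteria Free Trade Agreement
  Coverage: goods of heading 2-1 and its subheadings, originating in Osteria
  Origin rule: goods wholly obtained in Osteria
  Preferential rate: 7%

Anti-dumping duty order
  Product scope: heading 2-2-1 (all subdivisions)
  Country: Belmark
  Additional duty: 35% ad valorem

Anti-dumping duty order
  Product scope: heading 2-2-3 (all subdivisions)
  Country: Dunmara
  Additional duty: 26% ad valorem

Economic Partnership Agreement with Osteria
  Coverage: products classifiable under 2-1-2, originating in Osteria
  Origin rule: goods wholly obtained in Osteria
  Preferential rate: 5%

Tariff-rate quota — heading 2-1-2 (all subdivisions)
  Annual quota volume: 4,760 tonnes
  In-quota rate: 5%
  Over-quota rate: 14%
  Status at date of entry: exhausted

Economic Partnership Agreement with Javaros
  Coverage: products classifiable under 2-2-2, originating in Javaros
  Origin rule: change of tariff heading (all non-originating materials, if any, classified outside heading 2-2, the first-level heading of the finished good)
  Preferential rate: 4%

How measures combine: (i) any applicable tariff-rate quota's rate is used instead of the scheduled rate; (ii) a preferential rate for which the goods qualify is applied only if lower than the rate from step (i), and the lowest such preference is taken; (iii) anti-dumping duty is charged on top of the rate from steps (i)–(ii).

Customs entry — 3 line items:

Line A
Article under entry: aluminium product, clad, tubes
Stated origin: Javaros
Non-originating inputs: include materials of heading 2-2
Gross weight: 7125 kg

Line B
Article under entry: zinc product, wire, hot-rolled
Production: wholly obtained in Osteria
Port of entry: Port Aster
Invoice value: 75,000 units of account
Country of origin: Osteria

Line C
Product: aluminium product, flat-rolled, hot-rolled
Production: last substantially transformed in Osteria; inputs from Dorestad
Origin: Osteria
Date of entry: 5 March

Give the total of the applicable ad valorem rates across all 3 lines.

Line A: aluminium → 2-2; tubes → 2-2-3; clad → 2-2-3-2. Scheduled 6%. Javaros agreement on 2-2-2: 2-2-3-2 not covered. → 6%.
Line B: zinc → 2-1; wire → 2-1-2; hot-rolled → 2-1-2-1. Scheduled 35%. quota on 2-1-2 exhausted → over-quota 14%; Osteria agreement on 2-1: wholly obtained → 7% available; Osteria agreement on 2-1-2: wholly obtained → 5% available; preferential 5%. → 5%.
Line C: aluminium → 2-2; flat-rolled → 2-2-1; hot-rolled → 2-2-1-2. Scheduled 13%. Osteria agreement on 2-1: 2-2-1-2 not covered; Osteria agreement on 2-1-2: 2-2-1-2 not covered. → 13%.
Sum: 6% + 5% + 13% = 24%.

24%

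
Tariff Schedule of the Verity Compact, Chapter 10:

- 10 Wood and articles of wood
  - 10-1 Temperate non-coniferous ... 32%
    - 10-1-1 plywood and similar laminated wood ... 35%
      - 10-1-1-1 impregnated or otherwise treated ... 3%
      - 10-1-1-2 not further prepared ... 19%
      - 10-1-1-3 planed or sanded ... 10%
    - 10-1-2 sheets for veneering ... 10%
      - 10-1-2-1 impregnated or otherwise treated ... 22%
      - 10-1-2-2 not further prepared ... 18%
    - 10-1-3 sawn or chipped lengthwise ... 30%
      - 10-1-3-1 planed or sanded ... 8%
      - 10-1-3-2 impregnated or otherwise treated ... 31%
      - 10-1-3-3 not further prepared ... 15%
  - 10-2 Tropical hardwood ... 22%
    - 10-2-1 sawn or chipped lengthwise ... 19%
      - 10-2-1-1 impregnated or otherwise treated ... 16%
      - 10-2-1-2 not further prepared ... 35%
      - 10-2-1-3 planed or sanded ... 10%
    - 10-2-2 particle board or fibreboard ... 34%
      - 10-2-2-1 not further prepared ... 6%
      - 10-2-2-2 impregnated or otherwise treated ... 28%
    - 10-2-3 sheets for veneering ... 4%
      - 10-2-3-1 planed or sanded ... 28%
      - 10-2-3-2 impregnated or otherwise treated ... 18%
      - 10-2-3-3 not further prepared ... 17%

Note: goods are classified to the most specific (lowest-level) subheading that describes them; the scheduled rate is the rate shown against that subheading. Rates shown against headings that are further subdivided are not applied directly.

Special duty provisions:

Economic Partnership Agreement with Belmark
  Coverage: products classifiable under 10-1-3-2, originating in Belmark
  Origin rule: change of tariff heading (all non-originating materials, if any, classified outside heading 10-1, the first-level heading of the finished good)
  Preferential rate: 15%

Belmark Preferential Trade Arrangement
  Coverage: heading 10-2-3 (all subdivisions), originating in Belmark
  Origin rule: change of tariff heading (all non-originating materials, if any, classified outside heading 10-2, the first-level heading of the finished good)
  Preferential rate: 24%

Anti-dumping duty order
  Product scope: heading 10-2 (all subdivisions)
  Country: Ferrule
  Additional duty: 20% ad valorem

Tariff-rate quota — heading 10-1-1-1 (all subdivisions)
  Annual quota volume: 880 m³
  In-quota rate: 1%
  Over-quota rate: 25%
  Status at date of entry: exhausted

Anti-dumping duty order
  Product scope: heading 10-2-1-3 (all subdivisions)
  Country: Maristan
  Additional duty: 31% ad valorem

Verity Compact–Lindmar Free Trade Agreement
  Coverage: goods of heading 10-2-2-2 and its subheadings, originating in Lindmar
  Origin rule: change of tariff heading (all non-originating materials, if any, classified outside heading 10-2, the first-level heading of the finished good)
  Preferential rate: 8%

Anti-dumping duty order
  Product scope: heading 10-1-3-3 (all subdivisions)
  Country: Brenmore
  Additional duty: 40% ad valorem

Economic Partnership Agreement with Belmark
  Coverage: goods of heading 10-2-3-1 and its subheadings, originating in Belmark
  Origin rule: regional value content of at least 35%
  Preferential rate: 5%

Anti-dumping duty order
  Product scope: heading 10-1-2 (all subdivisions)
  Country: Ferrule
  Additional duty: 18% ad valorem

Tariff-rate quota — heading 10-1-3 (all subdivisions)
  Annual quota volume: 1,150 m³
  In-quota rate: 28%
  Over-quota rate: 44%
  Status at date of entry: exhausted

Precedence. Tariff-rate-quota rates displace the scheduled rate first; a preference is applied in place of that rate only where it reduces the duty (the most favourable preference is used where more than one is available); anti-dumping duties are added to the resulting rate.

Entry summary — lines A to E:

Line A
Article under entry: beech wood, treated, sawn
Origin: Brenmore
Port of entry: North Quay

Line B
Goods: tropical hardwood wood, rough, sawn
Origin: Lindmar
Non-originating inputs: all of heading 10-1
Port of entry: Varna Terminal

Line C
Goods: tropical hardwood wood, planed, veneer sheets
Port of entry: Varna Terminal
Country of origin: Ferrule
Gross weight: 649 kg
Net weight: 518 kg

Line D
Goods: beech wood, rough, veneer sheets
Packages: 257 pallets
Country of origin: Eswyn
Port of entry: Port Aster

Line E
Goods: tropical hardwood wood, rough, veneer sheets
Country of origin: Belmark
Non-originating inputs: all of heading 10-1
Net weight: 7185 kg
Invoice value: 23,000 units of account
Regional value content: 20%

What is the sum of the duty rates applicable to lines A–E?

162%

Line A: beech → 10-1; sawn → 10-1-3; treated → 10-1-3-2. Scheduled 31%. quota on 10-1-3 exhausted → over-quota 44%. → 44%.
Line B: tropical hardwood → 10-2; sawn → 10-2-1; rough → 10-2-1-2. Scheduled 35%. Lindmar agreement on 10-2-2-2: 10-2-1-2 not covered. → 35%.
Line C: tropical hardwood → 10-2; veneer sheets → 10-2-3; planed → 10-2-3-1. Scheduled 28%. anti-dumping (Ferrule, 10-2): +20%; total 28% + 20% = 48%. → 48%.
Line D: beech → 10-1; veneer sheets → 10-1-2; rough → 10-1-2-2. Scheduled 18%. No special measure applies. → 18%.
Line E: tropical hardwood → 10-2; veneer sheets → 10-2-3; rough → 10-2-3-3. Scheduled 17%. Belmark agreement on 10-1-3-2: 10-2-3-3 not covered; Belmark agreement on 10-2-3: CTH met → 24% available; Belmark agreement on 10-2-3-1: 10-2-3-3 not covered; preference 24% not lower than 17% → no reduction. → 17%.
Sum: 44% + 35% + 48% + 18% + 17% = 162%.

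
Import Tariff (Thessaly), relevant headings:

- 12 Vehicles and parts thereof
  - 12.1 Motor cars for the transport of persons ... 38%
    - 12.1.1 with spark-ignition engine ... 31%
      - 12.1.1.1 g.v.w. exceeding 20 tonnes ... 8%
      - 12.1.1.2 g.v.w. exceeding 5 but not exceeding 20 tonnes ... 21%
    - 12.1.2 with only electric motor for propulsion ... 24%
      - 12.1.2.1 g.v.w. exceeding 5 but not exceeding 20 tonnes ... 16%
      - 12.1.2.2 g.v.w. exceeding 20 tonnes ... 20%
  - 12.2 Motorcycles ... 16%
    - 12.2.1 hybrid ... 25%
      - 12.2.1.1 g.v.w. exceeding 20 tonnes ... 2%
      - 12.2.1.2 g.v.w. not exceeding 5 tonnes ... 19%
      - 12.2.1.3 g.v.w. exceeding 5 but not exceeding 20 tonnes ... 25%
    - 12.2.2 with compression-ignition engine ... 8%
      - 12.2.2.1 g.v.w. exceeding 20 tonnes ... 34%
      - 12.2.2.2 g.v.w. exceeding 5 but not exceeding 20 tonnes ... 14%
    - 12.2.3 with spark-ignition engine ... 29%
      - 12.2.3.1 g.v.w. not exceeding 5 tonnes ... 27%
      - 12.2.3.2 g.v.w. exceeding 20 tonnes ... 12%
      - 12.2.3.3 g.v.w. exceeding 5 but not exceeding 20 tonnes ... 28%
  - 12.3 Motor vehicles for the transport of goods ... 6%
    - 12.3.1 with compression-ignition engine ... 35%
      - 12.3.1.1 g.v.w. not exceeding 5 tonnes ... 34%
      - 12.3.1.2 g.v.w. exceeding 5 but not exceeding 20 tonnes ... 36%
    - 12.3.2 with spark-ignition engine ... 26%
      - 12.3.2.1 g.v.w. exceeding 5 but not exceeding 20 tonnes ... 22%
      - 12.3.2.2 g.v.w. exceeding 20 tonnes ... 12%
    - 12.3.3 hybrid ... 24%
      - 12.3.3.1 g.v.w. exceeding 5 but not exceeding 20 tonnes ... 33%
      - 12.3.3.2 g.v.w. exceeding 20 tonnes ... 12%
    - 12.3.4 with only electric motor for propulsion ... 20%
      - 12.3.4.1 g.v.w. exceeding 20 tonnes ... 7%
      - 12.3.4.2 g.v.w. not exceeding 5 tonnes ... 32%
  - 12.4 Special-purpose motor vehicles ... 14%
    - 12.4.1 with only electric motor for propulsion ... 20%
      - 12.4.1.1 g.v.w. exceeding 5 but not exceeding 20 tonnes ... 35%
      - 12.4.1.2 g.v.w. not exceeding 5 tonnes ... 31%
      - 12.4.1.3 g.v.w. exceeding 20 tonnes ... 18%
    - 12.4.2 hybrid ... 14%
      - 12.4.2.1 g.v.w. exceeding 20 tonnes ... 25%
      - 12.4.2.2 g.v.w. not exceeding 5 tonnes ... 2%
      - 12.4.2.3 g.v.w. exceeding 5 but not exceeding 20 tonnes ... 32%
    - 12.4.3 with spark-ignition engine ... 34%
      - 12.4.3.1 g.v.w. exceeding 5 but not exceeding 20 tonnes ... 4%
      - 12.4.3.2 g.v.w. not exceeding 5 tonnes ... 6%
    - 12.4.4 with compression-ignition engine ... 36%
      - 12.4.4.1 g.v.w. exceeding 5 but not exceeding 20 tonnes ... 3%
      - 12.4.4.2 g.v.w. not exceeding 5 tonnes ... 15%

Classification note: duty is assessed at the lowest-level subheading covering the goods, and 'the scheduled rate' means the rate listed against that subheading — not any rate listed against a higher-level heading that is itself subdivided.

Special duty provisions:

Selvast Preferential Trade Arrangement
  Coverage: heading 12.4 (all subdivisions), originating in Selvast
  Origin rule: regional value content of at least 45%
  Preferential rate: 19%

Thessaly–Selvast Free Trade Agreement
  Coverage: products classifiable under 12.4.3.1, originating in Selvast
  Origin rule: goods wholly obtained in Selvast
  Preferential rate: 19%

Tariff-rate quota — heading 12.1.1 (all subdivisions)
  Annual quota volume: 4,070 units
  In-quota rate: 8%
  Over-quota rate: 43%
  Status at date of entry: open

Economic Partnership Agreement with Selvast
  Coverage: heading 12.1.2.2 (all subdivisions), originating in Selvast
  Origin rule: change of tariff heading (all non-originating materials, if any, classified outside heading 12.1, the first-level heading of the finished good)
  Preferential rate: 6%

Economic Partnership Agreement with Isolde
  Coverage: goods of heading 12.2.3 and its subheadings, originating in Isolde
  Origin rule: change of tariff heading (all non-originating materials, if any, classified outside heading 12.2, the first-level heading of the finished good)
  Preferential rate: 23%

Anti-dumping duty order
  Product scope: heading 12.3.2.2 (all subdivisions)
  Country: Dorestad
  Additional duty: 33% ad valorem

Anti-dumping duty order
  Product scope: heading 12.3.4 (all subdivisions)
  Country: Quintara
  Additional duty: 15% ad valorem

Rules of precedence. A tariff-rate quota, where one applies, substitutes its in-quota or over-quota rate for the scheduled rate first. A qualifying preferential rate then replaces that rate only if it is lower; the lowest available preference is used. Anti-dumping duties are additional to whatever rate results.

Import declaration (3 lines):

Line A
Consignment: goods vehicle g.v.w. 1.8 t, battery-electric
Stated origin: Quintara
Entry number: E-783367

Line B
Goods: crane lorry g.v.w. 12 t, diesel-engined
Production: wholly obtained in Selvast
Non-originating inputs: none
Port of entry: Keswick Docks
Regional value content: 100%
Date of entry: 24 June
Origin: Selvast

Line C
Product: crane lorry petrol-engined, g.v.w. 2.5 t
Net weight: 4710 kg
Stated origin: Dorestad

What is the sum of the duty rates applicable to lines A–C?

56%

Line A: goods vehicle → 12.3; battery-electric → 12.3.4; g.v.w. 1.8 t → 12.3.4.2. Scheduled 32%. anti-dumping (Quintara, 12.3.4): +15%; total 32% + 15% = 47%. → 47%.
Line B: crane lorry → 12.4; diesel-engined → 12.4.4; g.v.w. 12 t → 12.4.4.1. Scheduled 3%. Selvast agreement on 12.4: RVC ≥ 45% → 19% available; Selvast agreement on 12.4.3.1: 12.4.4.1 not covered; Selvast agreement on 12.1.2.2: 12.4.4.1 not covered; preference 19% not lower than 3% → no reduction. → 3%.
Line C: crane lorry → 12.4; petrol-engined → 12.4.3; g.v.w. 2.5 t → 12.4.3.2. Scheduled 6%. No special measure applies. → 6%.
Sum: 47% + 3% + 6% = 56%.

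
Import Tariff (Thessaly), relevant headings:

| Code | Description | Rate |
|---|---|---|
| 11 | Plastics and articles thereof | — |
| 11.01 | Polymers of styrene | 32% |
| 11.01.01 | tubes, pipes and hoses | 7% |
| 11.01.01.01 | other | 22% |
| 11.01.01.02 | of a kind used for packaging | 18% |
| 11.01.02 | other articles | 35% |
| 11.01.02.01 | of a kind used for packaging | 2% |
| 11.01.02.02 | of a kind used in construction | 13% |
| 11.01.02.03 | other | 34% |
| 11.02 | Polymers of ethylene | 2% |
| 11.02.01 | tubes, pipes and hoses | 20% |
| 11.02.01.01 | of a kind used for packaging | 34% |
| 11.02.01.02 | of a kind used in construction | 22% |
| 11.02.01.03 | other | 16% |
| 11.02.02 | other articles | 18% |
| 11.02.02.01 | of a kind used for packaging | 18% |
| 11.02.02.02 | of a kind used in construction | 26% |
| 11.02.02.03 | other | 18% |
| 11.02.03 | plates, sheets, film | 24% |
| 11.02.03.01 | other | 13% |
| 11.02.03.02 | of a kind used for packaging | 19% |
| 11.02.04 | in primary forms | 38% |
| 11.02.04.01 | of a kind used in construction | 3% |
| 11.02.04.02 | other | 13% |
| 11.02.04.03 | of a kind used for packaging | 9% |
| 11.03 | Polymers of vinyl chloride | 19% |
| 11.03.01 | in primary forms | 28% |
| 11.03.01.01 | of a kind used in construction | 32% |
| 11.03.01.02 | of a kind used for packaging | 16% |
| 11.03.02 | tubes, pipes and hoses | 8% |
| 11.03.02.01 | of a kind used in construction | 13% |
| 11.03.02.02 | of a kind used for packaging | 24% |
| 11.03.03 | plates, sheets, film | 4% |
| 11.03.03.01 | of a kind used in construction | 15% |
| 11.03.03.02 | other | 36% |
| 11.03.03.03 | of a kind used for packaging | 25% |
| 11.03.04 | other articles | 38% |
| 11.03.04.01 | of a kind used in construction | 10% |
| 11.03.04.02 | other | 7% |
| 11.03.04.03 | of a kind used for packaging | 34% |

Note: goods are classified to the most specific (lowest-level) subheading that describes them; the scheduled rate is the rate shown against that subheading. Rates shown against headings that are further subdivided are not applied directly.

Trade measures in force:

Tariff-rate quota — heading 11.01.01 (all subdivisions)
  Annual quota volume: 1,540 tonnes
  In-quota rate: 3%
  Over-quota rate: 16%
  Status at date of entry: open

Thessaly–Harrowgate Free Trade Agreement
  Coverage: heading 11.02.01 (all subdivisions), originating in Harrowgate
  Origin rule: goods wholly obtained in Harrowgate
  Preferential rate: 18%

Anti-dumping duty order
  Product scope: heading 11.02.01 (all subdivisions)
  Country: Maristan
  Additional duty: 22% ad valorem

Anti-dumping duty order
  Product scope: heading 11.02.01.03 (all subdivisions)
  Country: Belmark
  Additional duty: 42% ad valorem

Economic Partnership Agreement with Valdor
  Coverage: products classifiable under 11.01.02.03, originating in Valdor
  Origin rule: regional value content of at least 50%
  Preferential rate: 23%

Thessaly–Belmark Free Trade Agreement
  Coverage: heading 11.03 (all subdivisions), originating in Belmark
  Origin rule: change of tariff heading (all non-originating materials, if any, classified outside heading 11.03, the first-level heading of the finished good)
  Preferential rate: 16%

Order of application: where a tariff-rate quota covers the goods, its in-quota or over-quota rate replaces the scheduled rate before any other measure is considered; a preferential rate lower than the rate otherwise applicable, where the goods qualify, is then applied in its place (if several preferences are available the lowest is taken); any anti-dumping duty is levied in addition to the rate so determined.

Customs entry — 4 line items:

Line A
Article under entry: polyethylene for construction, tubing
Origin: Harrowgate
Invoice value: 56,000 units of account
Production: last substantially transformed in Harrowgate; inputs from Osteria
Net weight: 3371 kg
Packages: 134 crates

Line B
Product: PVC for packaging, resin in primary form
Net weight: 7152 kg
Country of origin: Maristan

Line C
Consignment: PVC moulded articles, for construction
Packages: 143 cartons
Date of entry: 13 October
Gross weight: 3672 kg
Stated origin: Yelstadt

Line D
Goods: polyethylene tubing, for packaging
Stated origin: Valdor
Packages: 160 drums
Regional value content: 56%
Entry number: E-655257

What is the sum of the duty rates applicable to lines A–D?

Line A: polyethylene → 11.02; tubing → 11.02.01; for construction → 11.02.01.02. Scheduled 22%. Harrowgate agreement on 11.02.01: not wholly obtained. → 22%.
Line B: PVC → 11.03; resin in primary form → 11.03.01; for packaging → 11.03.01.02. Scheduled 16%. No special measure applies. → 16%.
Line C: PVC → 11.03; moulded articles → 11.03.04; for construction → 11.03.04.01. Scheduled 10%. No special measure applies. → 10%.
Line D: polyethylene → 11.02; tubing → 11.02.01; for packaging → 11.02.01.01. Scheduled 34%. Valdor agreement on 11.01.02.03: 11.02.01.01 not covered. → 34%.
Sum: 22% + 16% + 10% + 34% = 82%.

82%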